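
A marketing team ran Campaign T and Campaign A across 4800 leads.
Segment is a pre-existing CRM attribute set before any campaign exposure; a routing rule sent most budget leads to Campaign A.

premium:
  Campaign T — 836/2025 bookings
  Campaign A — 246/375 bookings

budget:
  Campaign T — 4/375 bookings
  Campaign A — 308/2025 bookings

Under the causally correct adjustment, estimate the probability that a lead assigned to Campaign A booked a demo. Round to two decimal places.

The imbalance in customer segment arose from how leads were allocated, not from anything the campaign did; and customer segment independently affects the outcome. The pooled gap is confounded — condition on customer segment.
Standardising Campaign A to the population customer segment mix: 0.500·246/375 + 0.500·308/2025 = 0.404.

0.40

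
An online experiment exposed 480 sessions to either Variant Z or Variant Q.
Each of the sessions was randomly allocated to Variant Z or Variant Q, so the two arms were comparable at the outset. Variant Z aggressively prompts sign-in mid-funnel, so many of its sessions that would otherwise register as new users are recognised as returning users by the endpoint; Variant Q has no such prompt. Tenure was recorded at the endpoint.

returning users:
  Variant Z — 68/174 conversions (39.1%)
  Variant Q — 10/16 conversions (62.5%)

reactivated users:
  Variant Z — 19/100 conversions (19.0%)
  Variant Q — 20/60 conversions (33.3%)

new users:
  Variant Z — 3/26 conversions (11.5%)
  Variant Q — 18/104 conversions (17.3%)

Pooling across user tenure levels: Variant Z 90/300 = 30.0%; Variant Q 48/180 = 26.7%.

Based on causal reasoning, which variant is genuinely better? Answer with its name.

Variant Z

Variant Q is higher inside every user tenure stratum but Variant Z is higher in aggregate. Whether to stratify depends on how user tenure relates to the variant.
Because the variant influences user tenure, user tenure is a post-treatment mediator, not a confounder. Stratifying on it would bias the estimate; the causal effect is the crude pooled difference.
Pooled: Variant Z 30.0% vs Variant Q 26.7%; Variant Z is higher overall.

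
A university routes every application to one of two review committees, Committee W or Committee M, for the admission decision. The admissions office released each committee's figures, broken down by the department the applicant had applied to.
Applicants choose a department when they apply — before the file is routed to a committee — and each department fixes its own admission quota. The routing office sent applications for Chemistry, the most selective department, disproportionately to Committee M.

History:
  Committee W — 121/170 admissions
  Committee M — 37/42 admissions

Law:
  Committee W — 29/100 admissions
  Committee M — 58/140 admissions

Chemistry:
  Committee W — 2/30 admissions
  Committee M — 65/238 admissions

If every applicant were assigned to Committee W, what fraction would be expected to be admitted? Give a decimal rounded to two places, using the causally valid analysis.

0.33

Department differs across review committees for reasons unrelated to any effect of the review committee itself, and it separately predicts the outcome — a classic confounder. We must compare within department levels.
Standardising Committee W to the population department mix: 0.294·121/170 + 0.333·29/100 + 0.372·2/30 = 0.331.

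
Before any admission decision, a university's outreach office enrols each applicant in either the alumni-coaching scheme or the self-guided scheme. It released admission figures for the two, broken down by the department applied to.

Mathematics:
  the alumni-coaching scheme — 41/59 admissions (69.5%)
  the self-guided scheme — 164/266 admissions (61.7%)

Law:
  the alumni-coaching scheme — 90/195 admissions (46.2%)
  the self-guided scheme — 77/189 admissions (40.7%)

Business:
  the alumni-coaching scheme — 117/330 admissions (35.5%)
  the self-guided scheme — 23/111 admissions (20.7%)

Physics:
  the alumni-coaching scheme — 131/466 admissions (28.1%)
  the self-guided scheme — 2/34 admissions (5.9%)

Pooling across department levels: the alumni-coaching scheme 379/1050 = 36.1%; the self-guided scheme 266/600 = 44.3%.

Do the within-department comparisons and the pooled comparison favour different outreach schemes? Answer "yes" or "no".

Within each department level (Mathematics 69.5% vs 61.7%; Law 46.2% vs 40.7%; Business 35.5% vs 20.7%; Physics 28.1% vs 5.9%), the alumni-coaching scheme has the higher rate every time. Pooled: 36.1% vs 44.3% — the self-guided scheme has the higher rate overall. The two comparisons disagree.

yes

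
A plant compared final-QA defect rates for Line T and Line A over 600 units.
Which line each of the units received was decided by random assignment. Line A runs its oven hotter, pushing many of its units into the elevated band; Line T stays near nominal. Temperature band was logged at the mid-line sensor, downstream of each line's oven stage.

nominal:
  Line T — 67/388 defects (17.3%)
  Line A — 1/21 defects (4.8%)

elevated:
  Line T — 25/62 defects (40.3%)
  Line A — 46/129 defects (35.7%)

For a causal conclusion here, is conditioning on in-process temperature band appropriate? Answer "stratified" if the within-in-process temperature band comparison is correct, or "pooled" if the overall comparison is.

In-process temperature band is downstream of the line. One should not condition on a consequence of treatment, so the overall rates are the right comparison.
Pooled: Line T 20.4% vs Line A 31.3%; Line T is lower overall.

pooled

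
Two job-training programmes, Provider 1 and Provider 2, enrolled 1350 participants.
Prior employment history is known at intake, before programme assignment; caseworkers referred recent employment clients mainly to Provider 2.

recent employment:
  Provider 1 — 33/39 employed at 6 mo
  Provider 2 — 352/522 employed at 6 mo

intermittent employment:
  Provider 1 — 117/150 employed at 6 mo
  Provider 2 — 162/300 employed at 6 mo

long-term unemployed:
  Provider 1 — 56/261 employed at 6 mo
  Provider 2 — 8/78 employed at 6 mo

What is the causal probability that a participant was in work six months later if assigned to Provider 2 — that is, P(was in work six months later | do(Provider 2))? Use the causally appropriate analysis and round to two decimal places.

0.49

Nothing the programme does changes prior employment history; the imbalance is an allocation artefact. With prior employment history also predicting the outcome, the pooled figure is confounded, and the within-stratum comparison is the causal one.
Standardising Provider 2 to the population prior employment history mix: 0.416·352/522 + 0.333·162/300 + 0.251·8/78 = 0.486.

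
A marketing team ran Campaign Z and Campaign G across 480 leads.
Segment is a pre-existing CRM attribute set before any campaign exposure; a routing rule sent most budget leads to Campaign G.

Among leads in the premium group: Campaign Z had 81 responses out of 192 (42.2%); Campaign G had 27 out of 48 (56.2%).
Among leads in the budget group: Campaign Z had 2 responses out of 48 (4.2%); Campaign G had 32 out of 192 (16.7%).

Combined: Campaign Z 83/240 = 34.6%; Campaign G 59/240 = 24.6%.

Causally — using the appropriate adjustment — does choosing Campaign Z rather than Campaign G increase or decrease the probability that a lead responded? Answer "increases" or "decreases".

The stratified and pooled comparisons disagree (Campaign G wins within each customer segment; Campaign Z wins overall), so the answer turns on the causal role of customer segment.
Customer segment is set before the campaign has any effect — it is not caused by the campaign — and it independently drives the outcome. That makes it a confounder, so the causal comparison is within customer segment levels.
Within each level — premium: 42.2% vs 56.2%; budget: 4.2% vs 16.7% — Campaign G is higher every time.

decreases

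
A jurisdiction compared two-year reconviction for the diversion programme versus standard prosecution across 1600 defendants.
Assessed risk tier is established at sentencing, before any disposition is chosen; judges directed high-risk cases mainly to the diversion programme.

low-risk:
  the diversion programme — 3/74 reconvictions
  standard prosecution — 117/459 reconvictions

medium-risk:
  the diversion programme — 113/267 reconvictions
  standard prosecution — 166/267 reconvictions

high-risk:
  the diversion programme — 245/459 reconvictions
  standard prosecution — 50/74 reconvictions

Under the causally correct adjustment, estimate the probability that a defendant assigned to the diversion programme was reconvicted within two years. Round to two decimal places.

The assessed risk tier-specific comparison favours the diversion programme throughout, but the pooled figures favour standard prosecution. The question is whether to condition on assessed risk tier.
Assessed risk tier satisfies the back-door criterion: it is not a descendant of the disposition, and it blocks the spurious path from disposition to outcome. Adjusting for it (i.e., using the within-assessed risk tier rates) gives the causal effect.
Standardising the diversion programme to the population assessed risk tier mix: 0.333·3/74 + 0.334·113/267 + 0.333·245/459 = 0.333.

0.33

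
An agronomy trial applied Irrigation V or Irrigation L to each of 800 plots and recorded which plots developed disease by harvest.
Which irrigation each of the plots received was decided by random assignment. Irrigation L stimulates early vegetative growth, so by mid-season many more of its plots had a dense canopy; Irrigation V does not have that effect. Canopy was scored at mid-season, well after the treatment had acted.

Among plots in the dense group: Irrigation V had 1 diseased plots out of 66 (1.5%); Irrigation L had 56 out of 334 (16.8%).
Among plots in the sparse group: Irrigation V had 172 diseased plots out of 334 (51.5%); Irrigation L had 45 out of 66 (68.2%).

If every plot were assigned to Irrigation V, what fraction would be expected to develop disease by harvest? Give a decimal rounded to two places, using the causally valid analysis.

0.43

Mid-season canopy is recorded after the irrigation and is itself shifted by it — it sits on the causal path from irrigation to outcome. Conditioning on a mediator would strip out part of the effect we want; the pooled comparison gives the total causal effect.
So P(outcome | do(Irrigation V)) is just the pooled rate for Irrigation V: 173/400 = 0.432.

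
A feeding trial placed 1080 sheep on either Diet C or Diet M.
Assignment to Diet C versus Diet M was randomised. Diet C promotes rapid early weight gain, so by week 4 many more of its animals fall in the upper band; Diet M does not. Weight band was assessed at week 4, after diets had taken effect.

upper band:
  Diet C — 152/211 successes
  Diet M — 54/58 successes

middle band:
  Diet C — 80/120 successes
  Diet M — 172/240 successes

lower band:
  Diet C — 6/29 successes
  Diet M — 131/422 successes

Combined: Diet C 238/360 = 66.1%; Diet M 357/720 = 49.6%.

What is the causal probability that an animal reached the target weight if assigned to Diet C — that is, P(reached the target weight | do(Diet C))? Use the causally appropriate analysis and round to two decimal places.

0.66

Week-4 weight band lies on the pathway diet → week-4 weight band → outcome, so adjusting for it blocks the indirect effect. For the total causal effect of diet, use the unadjusted pooled rates.
So P(outcome | do(Diet C)) is just the pooled rate for Diet C: 238/360 = 0.661.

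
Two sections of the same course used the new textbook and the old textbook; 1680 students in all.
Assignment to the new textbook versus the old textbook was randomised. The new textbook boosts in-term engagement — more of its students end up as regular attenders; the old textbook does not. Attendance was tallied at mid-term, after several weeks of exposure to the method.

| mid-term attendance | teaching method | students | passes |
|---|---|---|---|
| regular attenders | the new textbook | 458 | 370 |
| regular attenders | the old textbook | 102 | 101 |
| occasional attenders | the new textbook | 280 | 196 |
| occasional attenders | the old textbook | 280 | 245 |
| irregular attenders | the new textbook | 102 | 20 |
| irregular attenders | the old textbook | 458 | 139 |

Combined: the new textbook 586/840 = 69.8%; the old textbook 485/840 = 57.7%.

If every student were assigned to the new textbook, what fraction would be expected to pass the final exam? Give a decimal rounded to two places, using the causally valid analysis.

The distribution of mid-term attendance is itself part of what the teaching method does — it is an intermediate outcome. Holding it fixed would remove that part of the effect; the total effect is the pooled difference.
So P(outcome | do(the new textbook)) is just the pooled rate for the new textbook: 586/840 = 0.698.

0.70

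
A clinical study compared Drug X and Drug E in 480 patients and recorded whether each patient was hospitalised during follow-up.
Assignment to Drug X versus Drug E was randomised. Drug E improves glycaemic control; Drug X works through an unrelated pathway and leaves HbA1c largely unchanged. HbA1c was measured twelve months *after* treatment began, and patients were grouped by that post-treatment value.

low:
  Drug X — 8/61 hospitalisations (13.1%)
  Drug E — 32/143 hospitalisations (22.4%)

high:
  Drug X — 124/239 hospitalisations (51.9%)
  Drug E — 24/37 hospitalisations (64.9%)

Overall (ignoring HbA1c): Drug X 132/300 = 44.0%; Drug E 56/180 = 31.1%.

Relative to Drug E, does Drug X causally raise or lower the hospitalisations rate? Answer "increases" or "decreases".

Stratifying would compare drugs among patients the drugs themselves sorted into HbA1c groups — a form of selection on an intermediate. The unconditioned pooled rates give the total causal effect.
Pooled: Drug X 44.0% vs Drug E 31.1%; Drug E is lower overall.

increases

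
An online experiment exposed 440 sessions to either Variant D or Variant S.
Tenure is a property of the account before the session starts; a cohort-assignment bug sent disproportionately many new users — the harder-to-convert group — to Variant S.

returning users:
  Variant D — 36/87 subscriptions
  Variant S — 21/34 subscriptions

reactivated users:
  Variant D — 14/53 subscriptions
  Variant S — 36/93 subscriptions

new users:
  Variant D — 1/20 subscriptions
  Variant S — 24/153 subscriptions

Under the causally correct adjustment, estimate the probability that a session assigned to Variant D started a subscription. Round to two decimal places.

User tenure satisfies the back-door criterion: it is not a descendant of the variant, and it blocks the spurious path from variant to outcome. Adjusting for it (i.e., using the within-user tenure rates) gives the causal effect.
Standardising Variant D to the population user tenure mix: 0.275·36/87 + 0.332·14/53 + 0.393·1/20 = 0.221.

0.22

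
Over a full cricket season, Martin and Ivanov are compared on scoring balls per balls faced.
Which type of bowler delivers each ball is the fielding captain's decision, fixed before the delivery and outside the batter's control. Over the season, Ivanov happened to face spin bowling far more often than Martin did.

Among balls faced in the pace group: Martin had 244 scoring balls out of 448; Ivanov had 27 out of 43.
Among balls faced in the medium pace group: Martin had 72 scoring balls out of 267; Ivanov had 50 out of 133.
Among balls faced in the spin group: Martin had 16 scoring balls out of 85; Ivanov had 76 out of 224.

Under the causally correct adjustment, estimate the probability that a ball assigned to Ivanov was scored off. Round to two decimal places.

0.47

Bowling type is set before the player has any effect — it is not caused by the player — and it independently drives the outcome. That makes it a confounder, so the causal comparison is within bowling type levels.
Standardising Ivanov to the population bowling type mix: 0.409·27/43 + 0.333·50/133 + 0.258·76/224 = 0.470.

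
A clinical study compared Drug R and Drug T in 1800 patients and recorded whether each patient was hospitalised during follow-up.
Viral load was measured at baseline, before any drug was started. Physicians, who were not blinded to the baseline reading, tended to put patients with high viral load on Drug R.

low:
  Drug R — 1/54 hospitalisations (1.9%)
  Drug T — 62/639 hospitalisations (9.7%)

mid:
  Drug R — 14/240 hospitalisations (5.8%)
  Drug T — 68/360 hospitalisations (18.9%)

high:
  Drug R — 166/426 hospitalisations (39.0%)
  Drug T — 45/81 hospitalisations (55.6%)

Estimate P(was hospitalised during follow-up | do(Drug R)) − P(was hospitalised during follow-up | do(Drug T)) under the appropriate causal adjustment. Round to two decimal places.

-0.12

Within every viral load level Drug R has the lower rate, yet pooled Drug T does — Simpson's reversal.
Viral load satisfies the back-door criterion: it is not a descendant of the drug, and it blocks the spurious path from drug to outcome. Adjusting for it (i.e., using the within-viral load rates) gives the causal effect.
Adjusting over the population distribution of viral load: 0.385·(0.019−0.097) + 0.333·(0.058−0.189) + 0.282·(0.390−0.556) = -0.120.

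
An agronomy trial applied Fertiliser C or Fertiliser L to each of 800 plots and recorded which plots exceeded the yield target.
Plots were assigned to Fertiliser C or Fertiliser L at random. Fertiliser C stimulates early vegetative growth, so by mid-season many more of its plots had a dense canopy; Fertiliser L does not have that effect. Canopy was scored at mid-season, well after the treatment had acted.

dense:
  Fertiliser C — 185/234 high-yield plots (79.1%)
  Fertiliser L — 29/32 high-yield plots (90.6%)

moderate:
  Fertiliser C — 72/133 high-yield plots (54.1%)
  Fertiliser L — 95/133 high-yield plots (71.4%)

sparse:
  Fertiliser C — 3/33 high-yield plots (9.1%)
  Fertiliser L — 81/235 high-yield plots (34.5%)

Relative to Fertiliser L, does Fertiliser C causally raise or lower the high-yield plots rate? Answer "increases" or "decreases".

The mid-season canopy-specific comparison favours Fertiliser L throughout, but the pooled figures favour Fertiliser C. The question is whether to condition on mid-season canopy.
The distribution of mid-season canopy is itself part of what the fertiliser does — it is an intermediate outcome. Holding it fixed would remove that part of the effect; the total effect is the pooled difference.
Pooled: Fertiliser C 65.0% vs Fertiliser L 51.2%; Fertiliser C is higher overall.

increases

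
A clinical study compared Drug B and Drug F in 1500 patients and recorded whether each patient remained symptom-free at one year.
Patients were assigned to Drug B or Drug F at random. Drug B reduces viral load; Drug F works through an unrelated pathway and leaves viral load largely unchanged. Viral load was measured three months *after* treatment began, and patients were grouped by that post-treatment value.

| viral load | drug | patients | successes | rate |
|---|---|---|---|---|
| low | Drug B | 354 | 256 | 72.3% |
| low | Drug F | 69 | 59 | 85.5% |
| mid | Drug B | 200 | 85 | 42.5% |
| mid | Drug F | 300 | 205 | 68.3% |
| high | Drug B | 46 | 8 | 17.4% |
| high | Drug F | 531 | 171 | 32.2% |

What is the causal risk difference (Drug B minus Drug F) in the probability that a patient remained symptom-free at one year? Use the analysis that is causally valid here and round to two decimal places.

Stratifying would compare drugs among patients the drugs themselves sorted into viral load groups — a form of selection on an intermediate. The unconditioned pooled rates give the total causal effect.
The causal difference is the pooled difference: 0.582 − 0.483 = +0.098.

+0.10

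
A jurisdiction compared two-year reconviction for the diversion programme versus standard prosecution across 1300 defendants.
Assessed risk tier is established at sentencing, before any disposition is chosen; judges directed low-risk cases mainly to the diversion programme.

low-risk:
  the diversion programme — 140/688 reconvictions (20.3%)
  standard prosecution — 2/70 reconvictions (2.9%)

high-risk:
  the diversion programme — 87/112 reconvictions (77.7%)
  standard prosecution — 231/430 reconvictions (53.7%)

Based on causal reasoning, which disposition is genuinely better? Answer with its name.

Nothing the disposition does changes assessed risk tier; the imbalance is an allocation artefact. With assessed risk tier also predicting the outcome, the pooled figure is confounded, and the within-stratum comparison is the causal one.
Within each level — low-risk: 20.3% vs 2.9%; high-risk: 77.7% vs 53.7% — standard prosecution is lower every time.

standard prosecution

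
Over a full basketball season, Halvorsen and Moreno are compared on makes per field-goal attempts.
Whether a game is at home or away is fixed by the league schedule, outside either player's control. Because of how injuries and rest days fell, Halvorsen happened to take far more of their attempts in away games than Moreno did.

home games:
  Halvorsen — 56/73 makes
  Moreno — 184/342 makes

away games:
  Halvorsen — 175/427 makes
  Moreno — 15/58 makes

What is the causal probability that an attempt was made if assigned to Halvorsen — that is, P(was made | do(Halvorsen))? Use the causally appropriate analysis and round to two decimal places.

0.57

The imbalance in game venue arose from how field-goal attempts were allocated, not from anything the player did; and game venue independently affects the outcome. The pooled gap is confounded — condition on game venue.
Standardising Halvorsen to the population game venue mix: 0.461·56/73 + 0.539·175/427 = 0.575.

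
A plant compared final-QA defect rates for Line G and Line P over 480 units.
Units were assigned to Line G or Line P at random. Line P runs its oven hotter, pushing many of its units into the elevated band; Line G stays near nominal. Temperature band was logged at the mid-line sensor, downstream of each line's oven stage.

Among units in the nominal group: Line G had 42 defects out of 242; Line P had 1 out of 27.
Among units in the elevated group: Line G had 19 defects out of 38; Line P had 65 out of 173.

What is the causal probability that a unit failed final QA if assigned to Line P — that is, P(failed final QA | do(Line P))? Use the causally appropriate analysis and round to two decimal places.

0.33

In-process temperature band lies on the pathway line → in-process temperature band → outcome, so adjusting for it blocks the indirect effect. For the total causal effect of line, use the unadjusted pooled rates.
So P(outcome | do(Line P)) is just the pooled rate for Line P: 66/200 = 0.330.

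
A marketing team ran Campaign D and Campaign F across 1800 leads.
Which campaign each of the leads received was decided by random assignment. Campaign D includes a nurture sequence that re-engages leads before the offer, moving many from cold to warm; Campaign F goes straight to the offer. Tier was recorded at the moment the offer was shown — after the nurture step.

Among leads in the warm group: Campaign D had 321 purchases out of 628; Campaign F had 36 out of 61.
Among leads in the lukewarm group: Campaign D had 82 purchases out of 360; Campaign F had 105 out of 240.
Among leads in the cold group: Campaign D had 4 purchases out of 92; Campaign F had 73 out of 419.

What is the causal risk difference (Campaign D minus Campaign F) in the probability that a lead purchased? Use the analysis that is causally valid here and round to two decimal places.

Within every engagement tier level Campaign F has the higher rate, yet pooled Campaign D does — Simpson's reversal.
Engagement tier lies on the pathway campaign → engagement tier → outcome, so adjusting for it blocks the indirect effect. For the total causal effect of campaign, use the unadjusted pooled rates.
The causal difference is the pooled difference: 0.377 − 0.297 = +0.080.

+0.08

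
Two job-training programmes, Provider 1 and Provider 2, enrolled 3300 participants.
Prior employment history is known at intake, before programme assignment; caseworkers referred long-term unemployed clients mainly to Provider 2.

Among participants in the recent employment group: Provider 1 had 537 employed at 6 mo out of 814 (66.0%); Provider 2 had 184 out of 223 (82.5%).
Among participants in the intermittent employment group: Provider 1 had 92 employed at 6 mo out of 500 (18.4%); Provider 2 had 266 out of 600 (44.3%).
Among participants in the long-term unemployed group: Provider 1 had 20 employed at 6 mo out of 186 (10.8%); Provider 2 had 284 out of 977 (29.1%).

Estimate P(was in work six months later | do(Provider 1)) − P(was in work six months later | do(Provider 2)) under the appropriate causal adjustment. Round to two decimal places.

-0.20

The prior employment history-specific comparison favours Provider 2 throughout, but the pooled figures favour Provider 1. The question is whether to condition on prior employment history.
Since prior employment history is a pre-existing factor (not a product of the programme) and it affects the outcome on its own, it is a confounder. The stratified rates, not the pooled rate, identify the causal effect.
Adjusting over the population distribution of prior employment history: 0.314·(0.660−0.825) + 0.333·(0.184−0.443) + 0.352·(0.108−0.291) = -0.203.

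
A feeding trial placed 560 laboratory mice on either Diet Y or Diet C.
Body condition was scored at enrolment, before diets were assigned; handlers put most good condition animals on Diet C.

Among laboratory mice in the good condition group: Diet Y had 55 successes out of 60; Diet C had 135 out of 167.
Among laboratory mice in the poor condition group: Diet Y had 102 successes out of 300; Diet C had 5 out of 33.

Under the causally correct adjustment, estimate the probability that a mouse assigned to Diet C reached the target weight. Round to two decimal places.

0.42

The starting body condition-specific comparison favours Diet Y throughout, but the pooled figures favour Diet C. The question is whether to condition on starting body condition.
Starting body condition satisfies the back-door criterion: it is not a descendant of the diet, and it blocks the spurious path from diet to outcome. Adjusting for it (i.e., using the within-starting body condition rates) gives the causal effect.
Standardising Diet C to the population starting body condition mix: 0.405·135/167 + 0.595·5/33 = 0.418.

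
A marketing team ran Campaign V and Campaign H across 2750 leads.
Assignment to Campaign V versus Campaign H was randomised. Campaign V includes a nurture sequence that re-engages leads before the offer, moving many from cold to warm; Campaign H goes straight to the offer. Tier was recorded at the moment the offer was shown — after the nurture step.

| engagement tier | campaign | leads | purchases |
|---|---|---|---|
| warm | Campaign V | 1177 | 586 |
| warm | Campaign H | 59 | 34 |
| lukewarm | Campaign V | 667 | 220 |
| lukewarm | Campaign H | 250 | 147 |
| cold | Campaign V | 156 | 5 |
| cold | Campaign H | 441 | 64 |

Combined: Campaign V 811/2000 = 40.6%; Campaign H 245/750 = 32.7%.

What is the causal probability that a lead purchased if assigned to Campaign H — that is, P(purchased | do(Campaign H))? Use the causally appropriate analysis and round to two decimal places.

Campaign H is higher inside every engagement tier stratum but Campaign V is higher in aggregate. Whether to stratify depends on how engagement tier relates to the campaign.
The distribution of engagement tier is itself part of what the campaign does — it is an intermediate outcome. Holding it fixed would remove that part of the effect; the total effect is the pooled difference.
So P(outcome | do(Campaign H)) is just the pooled rate for Campaign H: 245/750 = 0.327.

0.33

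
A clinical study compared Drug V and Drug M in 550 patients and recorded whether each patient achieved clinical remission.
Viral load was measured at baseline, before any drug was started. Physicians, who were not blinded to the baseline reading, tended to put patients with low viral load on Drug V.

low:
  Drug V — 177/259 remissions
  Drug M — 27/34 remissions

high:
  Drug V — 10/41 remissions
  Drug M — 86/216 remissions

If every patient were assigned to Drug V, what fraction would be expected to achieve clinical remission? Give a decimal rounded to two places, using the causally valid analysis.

0.48

The viral load-specific comparison favours Drug M throughout, but the pooled figures favour Drug V. The question is whether to condition on viral load.
Nothing the drug does changes viral load; the imbalance is an allocation artefact. With viral load also predicting the outcome, the pooled figure is confounded, and the within-stratum comparison is the causal one.
Standardising Drug V to the population viral load mix: 0.533·177/259 + 0.467·10/41 = 0.478.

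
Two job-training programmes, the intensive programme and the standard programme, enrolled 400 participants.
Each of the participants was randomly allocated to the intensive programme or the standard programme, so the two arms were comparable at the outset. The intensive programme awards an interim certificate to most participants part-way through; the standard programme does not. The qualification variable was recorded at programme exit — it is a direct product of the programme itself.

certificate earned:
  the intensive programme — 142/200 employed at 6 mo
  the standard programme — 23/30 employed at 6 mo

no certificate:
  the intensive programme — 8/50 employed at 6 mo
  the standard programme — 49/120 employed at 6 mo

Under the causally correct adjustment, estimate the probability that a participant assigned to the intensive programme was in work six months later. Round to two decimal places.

Within every qualification attained during the programme level the standard programme has the higher rate, yet pooled the intensive programme does — Simpson's reversal.
Because the programme influences qualification attained during the programme, qualification attained during the programme is a post-treatment mediator, not a confounder. Stratifying on it would bias the estimate; the causal effect is the crude pooled difference.
So P(outcome | do(the intensive programme)) is just the pooled rate for the intensive programme: 150/250 = 0.600.

0.60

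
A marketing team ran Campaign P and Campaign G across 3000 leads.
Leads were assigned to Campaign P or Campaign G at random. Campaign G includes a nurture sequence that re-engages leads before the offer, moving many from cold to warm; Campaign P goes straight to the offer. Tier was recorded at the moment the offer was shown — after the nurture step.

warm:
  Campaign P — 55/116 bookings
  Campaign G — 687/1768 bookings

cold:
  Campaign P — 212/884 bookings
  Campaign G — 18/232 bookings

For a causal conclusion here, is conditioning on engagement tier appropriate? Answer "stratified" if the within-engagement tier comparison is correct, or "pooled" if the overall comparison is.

pooled

Engagement tier lies on the pathway campaign → engagement tier → outcome, so adjusting for it blocks the indirect effect. For the total causal effect of campaign, use the unadjusted pooled rates.
Pooled: Campaign P 26.7% vs Campaign G 35.2%; Campaign G is higher overall.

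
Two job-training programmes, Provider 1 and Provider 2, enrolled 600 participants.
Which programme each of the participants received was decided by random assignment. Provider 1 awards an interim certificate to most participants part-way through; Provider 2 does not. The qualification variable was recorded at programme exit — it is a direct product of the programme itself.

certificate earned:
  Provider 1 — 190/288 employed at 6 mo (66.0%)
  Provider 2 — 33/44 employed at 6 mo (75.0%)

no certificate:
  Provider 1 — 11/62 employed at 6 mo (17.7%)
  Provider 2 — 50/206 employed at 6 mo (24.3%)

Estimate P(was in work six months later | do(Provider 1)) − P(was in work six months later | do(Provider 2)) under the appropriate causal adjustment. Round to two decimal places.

+0.24

Within every qualification attained during the programme level Provider 2 has the higher rate, yet pooled Provider 1 does — Simpson's reversal.
The distribution of qualification attained during the programme is itself part of what the programme does — it is an intermediate outcome. Holding it fixed would remove that part of the effect; the total effect is the pooled difference.
The causal difference is the pooled difference: 0.574 − 0.332 = +0.242.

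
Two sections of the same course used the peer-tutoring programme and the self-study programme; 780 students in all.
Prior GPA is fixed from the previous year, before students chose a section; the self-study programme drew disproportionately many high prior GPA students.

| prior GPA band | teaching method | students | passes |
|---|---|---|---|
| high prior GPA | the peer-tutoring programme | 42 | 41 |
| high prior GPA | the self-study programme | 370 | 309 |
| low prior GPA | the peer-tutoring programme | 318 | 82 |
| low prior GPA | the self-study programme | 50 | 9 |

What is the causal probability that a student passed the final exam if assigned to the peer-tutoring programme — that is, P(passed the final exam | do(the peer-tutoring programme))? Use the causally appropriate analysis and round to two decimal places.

0.64

Prior GPA band satisfies the back-door criterion: it is not a descendant of the teaching method, and it blocks the spurious path from teaching method to outcome. Adjusting for it (i.e., using the within-prior GPA band rates) gives the causal effect.
Standardising the peer-tutoring programme to the population prior GPA band mix: 0.528·41/42 + 0.472·82/318 = 0.637.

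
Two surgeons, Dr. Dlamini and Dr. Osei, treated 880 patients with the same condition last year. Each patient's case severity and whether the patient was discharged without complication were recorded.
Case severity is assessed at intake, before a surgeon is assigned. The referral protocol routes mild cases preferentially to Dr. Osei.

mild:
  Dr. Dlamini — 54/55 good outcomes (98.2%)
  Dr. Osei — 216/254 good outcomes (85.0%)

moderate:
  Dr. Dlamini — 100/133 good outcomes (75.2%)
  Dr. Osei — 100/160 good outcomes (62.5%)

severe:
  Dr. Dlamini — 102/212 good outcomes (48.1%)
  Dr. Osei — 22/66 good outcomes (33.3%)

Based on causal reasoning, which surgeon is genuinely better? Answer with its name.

Case severity is set before the surgeon has any effect — it is not caused by the surgeon — and it independently drives the outcome. That makes it a confounder, so the causal comparison is within case severity levels.
Within each level — mild: 98.2% vs 85.0%; moderate: 75.2% vs 62.5%; severe: 48.1% vs 33.3% — Dr. Dlamini is higher every time.

Dr. Dlamini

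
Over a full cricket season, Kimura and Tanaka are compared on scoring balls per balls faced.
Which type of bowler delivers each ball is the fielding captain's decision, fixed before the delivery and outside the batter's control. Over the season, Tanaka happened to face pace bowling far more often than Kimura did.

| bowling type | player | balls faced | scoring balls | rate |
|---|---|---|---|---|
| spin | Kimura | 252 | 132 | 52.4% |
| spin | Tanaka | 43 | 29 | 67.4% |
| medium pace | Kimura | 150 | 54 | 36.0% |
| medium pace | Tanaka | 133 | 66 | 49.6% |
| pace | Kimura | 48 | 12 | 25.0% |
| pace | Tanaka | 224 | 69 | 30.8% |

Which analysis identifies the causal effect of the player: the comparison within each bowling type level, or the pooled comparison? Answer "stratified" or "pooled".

Bowling type satisfies the back-door criterion: it is not a descendant of the player, and it blocks the spurious path from player to outcome. Adjusting for it (i.e., using the within-bowling type rates) gives the causal effect.
Within each level — spin: 52.4% vs 67.4%; medium pace: 36.0% vs 49.6%; pace: 25.0% vs 30.8% — Tanaka is higher every time.

stratified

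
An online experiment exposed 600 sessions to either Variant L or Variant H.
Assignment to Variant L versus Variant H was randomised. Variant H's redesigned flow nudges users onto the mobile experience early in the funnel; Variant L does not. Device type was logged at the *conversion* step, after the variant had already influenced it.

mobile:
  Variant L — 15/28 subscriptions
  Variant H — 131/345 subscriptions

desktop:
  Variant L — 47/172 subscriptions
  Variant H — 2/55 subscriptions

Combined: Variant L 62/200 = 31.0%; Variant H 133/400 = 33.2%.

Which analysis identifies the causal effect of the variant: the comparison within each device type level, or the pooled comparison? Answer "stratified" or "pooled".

Stratifying would compare variants among sessions the variants themselves sorted into device type groups — a form of selection on an intermediate. The unconditioned pooled rates give the total causal effect.
Pooled: Variant L 31.0% vs Variant H 33.2%; Variant H is higher overall.

pooled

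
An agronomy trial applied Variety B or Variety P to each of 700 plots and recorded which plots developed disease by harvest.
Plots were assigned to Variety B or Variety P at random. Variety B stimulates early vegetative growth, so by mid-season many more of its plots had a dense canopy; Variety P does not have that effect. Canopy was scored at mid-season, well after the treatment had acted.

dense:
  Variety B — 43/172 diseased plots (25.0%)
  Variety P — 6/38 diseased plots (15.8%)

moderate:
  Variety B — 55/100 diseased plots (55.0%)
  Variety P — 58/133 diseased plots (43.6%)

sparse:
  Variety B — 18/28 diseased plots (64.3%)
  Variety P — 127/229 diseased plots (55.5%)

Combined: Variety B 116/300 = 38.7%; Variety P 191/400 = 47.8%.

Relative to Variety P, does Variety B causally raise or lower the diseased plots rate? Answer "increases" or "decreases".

decreases

The stratified and pooled comparisons disagree (Variety P wins within each mid-season canopy; Variety B wins overall), so the answer turns on the causal role of mid-season canopy.
Mid-season canopy is downstream of the variety. One should not condition on a consequence of treatment, so the overall rates are the right comparison.
Pooled: Variety B 38.7% vs Variety P 47.8%; Variety B is lower overall.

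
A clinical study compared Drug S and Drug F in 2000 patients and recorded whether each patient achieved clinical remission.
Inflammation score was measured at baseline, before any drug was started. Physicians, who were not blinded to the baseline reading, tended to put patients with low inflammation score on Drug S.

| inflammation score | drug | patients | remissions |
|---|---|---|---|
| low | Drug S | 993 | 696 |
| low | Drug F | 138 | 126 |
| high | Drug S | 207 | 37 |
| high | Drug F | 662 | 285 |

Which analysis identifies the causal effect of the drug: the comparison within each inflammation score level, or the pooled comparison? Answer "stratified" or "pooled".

stratified

The stratified and pooled comparisons disagree (Drug F wins within each inflammation score; Drug S wins overall), so the answer turns on the causal role of inflammation score.
Inflammation score is set before the drug has any effect — it is not caused by the drug — and it independently drives the outcome. That makes it a confounder, so the causal comparison is within inflammation score levels.
Within each level — low: 70.1% vs 91.3%; high: 17.9% vs 43.1% — Drug F is higher every time.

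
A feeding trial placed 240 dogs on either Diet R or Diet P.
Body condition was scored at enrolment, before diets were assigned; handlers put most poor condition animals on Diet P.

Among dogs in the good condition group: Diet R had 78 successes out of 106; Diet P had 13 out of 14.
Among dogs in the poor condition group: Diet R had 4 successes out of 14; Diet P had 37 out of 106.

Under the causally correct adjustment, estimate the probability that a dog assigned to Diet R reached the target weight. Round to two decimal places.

The imbalance in starting body condition arose from how dogs were allocated, not from anything the diet did; and starting body condition independently affects the outcome. The pooled gap is confounded — condition on starting body condition.
Standardising Diet R to the population starting body condition mix: 0.500·78/106 + 0.500·4/14 = 0.511.

0.51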